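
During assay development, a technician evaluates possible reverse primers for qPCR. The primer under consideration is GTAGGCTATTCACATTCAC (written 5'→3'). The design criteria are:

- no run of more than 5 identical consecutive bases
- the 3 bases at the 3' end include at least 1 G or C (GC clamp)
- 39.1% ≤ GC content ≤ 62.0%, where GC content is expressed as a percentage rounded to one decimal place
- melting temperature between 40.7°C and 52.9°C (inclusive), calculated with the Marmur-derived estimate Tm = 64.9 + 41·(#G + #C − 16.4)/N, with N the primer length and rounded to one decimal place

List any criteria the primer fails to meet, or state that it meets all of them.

Meets all criteria.

Base counts: A=5, T=6, G=3, C=5 (length 19).
homopolymer run: longest run = 2 ✓
GC clamp: 3' end CAC has 2 G/C ✓
GC content: GC 8/19 = 42.1% ✓
Tm: Tm = 64.9 + 41·(8 − 16.4)/19 = 46.8°C ✓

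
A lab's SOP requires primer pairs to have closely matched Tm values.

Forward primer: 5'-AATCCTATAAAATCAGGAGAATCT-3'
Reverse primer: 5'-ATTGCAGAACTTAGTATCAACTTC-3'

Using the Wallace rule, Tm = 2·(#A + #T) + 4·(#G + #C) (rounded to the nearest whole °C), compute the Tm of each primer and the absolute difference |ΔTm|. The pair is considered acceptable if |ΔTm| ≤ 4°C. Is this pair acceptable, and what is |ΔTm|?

Forward: A=11 T=6 G=3 C=4 → Tm = 2·17 + 4·7 = 62°C.
Reverse: A=8 T=8 G=3 C=5 → Tm = 2·16 + 4·8 = 64°C.
|ΔTm| = |62 − 64| = 2°C, ≤ 4°C.

|ΔTm| = 2°C; the pair is acceptable.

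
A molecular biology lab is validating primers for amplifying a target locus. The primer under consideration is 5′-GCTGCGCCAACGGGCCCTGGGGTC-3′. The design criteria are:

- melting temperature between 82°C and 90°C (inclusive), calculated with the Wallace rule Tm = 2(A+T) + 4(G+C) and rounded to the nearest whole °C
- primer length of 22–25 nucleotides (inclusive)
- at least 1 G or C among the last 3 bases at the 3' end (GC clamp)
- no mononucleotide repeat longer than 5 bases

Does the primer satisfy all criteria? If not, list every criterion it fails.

Base counts: A=2, T=3, G=10, C=9 (length 24).
Tm: Tm = 2·5 + 4·19 = 86°C ✓
length: length 24 ✓
GC clamp: 3' end GTC has 2 G/C ✓
homopolymer run: longest run = 4 ✓

Meets all criteria.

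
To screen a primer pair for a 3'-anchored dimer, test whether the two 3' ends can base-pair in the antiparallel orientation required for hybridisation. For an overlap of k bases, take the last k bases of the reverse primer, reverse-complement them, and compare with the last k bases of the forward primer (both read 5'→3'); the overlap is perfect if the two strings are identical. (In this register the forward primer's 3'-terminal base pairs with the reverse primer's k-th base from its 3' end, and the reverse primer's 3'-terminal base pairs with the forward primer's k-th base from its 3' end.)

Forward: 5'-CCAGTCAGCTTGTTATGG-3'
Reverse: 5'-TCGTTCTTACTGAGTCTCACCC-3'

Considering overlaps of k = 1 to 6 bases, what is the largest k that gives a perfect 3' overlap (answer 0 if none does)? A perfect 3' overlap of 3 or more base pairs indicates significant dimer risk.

Longest perfect overlap: 2 complementary base pairs; below the dimer-risk threshold (threshold 3).

Last 6 bases (5'→3') — forward …TTATGG, reverse …TCACCC.
Reverse complement of the reverse primer's last 6 bases: GGGTGA; its first k bases are the reverse complement of the reverse primer's last k bases, so a perfect k-base overlap needs the forward primer's last k bases to equal them.
Comparing (forward last k vs required): k=1: G vs G ✓; k=2: GG vs GG ✓; k=3: TGG vs GGG ✗; k=4: ATGG vs GGGT ✗; k=5: TATGG vs GGGTG ✗; k=6: TTATGG vs GGGTGA ✗.
Perfect overlaps at k = 1, 2; the largest is 2.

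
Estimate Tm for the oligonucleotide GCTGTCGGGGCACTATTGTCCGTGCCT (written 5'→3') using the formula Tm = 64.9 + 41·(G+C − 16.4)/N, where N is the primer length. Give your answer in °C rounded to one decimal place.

Base counts: A=2, T=8, G=9, C=8; G+C = 17, N = 27.
Tm = 64.9 + 41·(17 − 16.4)/27 = 64.9 + 24.60/27 = 65.8°C.

65.8°C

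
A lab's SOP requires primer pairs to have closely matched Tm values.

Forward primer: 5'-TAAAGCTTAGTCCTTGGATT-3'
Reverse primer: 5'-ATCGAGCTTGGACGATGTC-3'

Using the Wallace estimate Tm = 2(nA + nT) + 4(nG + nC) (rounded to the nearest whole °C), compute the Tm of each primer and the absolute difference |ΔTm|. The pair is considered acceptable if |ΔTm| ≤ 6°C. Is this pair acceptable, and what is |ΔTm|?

|ΔTm| = 4°C; the pair is acceptable.

Forward: A=5 T=8 G=4 C=3 → Tm = 2·13 + 4·7 = 54°C.
Reverse: A=4 T=5 G=6 C=4 → Tm = 2·9 + 4·10 = 58°C.
|ΔTm| = |54 − 58| = 4°C, ≤ 6°C.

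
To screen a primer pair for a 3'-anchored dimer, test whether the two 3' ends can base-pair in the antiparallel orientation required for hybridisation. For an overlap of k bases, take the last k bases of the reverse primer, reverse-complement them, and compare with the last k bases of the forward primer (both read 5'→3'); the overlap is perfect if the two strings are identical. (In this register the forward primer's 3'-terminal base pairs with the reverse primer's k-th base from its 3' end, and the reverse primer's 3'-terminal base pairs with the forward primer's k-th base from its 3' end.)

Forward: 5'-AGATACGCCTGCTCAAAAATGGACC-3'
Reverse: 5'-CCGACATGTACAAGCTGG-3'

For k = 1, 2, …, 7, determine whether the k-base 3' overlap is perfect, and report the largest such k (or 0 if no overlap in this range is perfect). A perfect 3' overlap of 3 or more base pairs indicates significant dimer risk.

Longest perfect overlap: 2 complementary base pairs; below the dimer-risk threshold (threshold 3).

Last 7 bases (5'→3') — forward …ATGGACC, reverse …AAGCTGG.
Reverse complement of the reverse primer's last 7 bases: CCAGCTT; its first k bases are the reverse complement of the reverse primer's last k bases, so a perfect k-base overlap needs the forward primer's last k bases to equal them.
Comparing (forward last k vs required): k=1: C vs C ✓; k=2: CC vs CC ✓; k=3: ACC vs CCA ✗; k=4: GACC vs CCAG ✗; k=5: GGACC vs CCAGC ✗; k=6: TGGACC vs CCAGCT ✗; k=7: ATGGACC vs CCAGCTT ✗.
Perfect overlaps at k = 1, 2; the largest is 2.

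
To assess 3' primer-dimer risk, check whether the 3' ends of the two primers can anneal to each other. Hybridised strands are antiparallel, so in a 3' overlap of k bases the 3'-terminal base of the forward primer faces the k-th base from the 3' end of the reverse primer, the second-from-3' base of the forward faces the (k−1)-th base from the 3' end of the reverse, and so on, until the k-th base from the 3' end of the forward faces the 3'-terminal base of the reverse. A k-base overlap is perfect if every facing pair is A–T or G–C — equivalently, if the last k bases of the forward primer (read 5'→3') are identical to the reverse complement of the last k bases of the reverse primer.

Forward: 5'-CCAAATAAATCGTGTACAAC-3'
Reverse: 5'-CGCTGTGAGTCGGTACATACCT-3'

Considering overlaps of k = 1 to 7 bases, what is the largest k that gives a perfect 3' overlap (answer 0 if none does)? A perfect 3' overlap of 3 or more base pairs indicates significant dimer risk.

Last 7 bases (5'→3') — forward …GTACAAC, reverse …CATACCT.
Reverse complement of the reverse primer's last 7 bases: AGGTATG; its first k bases are the reverse complement of the reverse primer's last k bases, so a perfect k-base overlap needs the forward primer's last k bases to equal them.
Comparing (forward last k vs required): k=1: C vs A ✗; k=2: AC vs AG ✗; k=3: AAC vs AGG ✗; k=4: CAAC vs AGGT ✗; k=5: ACAAC vs AGGTA ✗; k=6: TACAAC vs AGGTAT ✗; k=7: GTACAAC vs AGGTATG ✗.
No overlap length from 1 to 7 is perfect, so the longest perfect 3' overlap is 0.

Longest perfect overlap: 0 complementary base pairs; below the dimer-risk threshold (threshold 3).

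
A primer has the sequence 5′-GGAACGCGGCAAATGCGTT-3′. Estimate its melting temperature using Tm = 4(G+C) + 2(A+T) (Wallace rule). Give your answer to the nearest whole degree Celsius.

Base counts: A=5, T=3, G=7, C=4 (length 19).
Tm = 2·(5+3) + 4·(7+4) = 2·8 + 4·11 = 16 + 44 = 60°C.

60°C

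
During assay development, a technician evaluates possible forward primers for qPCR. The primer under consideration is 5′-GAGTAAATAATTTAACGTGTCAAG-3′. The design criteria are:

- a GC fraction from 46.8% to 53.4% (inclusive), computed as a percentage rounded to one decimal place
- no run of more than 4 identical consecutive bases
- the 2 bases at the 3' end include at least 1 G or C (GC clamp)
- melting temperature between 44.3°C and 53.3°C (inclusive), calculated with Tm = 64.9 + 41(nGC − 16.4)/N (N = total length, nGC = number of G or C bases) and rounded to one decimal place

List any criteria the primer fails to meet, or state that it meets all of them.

Fails: GC content.

Base counts: A=10, T=7, G=5, C=2 (length 24).
GC content: GC 7/24 = 29.2%, outside 46.8–53.4% ✗
homopolymer run: longest run = 3 ✓
GC clamp: 3' end AG has 1 G/C ✓
Tm: Tm = 64.9 + 41·(7 − 16.4)/24 = 48.8°C ✓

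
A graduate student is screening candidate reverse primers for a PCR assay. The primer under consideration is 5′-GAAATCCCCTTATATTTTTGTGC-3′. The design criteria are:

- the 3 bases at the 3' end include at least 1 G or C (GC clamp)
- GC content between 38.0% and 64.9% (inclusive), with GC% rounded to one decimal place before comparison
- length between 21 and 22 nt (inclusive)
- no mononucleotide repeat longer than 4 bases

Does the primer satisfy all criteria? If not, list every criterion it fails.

Fails: GC content, length, homopolymer run.

Base counts: A=5, T=10, G=3, C=5 (length 23).
GC clamp: 3' end TGC has 2 G/C ✓
GC content: GC 8/23 = 34.8%, outside 38.0–64.9% ✗
length: length 23, outside 21–22 ✗
homopolymer run: longest run = 5, exceeds 4 ✗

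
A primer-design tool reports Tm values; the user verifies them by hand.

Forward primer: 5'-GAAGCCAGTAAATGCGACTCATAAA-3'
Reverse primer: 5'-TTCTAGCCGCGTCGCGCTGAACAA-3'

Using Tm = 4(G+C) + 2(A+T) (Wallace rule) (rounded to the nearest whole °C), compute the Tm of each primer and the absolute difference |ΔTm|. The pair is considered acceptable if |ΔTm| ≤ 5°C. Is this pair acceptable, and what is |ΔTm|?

|ΔTm| = 6°C; the pair is not acceptable.

Forward: A=11 T=4 G=5 C=5 → Tm = 2·15 + 4·10 = 70°C.
Reverse: A=5 T=5 G=6 C=8 → Tm = 2·10 + 4·14 = 76°C.
|ΔTm| = |70 − 76| = 6°C, > 5°C.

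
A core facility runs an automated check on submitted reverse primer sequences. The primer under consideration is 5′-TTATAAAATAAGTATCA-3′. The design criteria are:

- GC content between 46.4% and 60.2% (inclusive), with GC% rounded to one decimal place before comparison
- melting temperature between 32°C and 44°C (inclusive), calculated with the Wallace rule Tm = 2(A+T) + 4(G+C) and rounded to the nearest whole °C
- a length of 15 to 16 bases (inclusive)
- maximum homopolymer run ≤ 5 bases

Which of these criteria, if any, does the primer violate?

Base counts: A=9, T=6, G=1, C=1 (length 17).
GC content: GC 2/17 = 11.8%, outside 46.4–60.2% ✗
Tm: Tm = 2·15 + 4·2 = 38°C ✓
length: length 17, outside 15–16 ✗
homopolymer run: longest run = 4 ✓

Fails: GC content, length.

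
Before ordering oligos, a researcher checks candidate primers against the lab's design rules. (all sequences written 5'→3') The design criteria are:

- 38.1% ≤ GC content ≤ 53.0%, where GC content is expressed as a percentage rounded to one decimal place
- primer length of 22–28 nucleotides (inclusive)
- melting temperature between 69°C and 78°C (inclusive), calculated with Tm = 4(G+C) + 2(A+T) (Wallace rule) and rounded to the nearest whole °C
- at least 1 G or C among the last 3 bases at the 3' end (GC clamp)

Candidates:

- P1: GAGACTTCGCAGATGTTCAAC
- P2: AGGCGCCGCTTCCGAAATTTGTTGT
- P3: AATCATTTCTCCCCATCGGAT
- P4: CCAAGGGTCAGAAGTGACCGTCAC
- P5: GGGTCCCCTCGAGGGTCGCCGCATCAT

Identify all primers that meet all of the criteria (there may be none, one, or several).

P1 (21 nt, A=6 T=5 G=5 C=5): GC 10/21 = 47.6% ✓; length 21, outside 22–28 ✗; Tm = 2·11 + 4·10 = 62°C, outside 69–78°C ✗; 3' end AAC has 1 G/C ✓ — fails.
P2 (25 nt, A=4 T=8 G=7 C=6): GC 13/25 = 52.0% ✓; length 25 ✓; Tm = 2·12 + 4·13 = 76°C ✓; 3' end TGT has 1 G/C ✓ — passes.
P3 (21 nt, A=5 T=7 G=2 C=7): GC 9/21 = 42.9% ✓; length 21, outside 22–28 ✗; Tm = 2·12 + 4·9 = 60°C, outside 69–78°C ✗; 3' end GAT has 1 G/C ✓ — fails.
P4 (24 nt, A=7 T=3 G=7 C=7): GC 14/24 = 58.3%, outside 38.1–53.0% ✗; length 24 ✓; Tm = 2·10 + 4·14 = 76°C ✓; 3' end CAC has 2 G/C ✓ — fails.
P5 (27 nt, A=3 T=5 G=9 C=10): GC 19/27 = 70.4%, outside 38.1–53.0% ✗; length 27 ✓; Tm = 2·8 + 4·19 = 92°C, outside 69–78°C ✗; 3' end CAT has 1 G/C ✓ — fails.

P2 only.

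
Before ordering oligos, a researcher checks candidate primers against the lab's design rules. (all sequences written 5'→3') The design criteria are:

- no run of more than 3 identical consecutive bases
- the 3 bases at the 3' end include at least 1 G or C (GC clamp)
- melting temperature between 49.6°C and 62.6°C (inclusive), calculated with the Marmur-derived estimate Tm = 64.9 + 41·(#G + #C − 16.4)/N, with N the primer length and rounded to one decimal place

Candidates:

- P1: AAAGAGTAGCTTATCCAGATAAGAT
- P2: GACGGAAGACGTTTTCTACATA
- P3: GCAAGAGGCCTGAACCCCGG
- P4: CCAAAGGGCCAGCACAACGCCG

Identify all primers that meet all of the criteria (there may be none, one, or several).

P1 and P4.

P1 (25 nt, A=11 T=6 G=5 C=3): longest run = 3 ✓; 3' end GAT has 1 G/C ✓; Tm = 64.9 + 41·(8 − 16.4)/25 = 51.1°C ✓ — passes.
P2 (22 nt, A=7 T=6 G=5 C=4): longest run = 4, exceeds 3 ✗; 3' end ATA has 0 G/C, need ≥1 ✗; Tm = 64.9 + 41·(9 − 16.4)/22 = 51.1°C ✓ — fails.
P3 (20 nt, A=5 T=1 G=7 C=7): longest run = 4, exceeds 3 ✗; 3' end CGG has 3 G/C ✓; Tm = 64.9 + 41·(14 − 16.4)/20 = 60.0°C ✓ — fails.
P4 (22 nt, A=7 T=0 G=6 C=9): longest run = 3 ✓; 3' end CCG has 3 G/C ✓; Tm = 64.9 + 41·(15 − 16.4)/22 = 62.3°C ✓ — passes.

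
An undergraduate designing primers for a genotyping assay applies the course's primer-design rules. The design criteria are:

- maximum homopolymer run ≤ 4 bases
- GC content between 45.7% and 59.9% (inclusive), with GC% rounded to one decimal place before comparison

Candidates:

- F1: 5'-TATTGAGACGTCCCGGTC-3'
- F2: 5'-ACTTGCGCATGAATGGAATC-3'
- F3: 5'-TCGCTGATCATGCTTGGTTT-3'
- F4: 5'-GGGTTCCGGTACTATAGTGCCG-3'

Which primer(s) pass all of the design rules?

F1 and F4.

F1 (18 nt, A=3 T=5 G=5 C=5): longest run = 3 ✓; GC 10/18 = 55.6% ✓ — passes.
F2 (20 nt, A=6 T=5 G=5 C=4): longest run = 2 ✓; GC 9/20 = 45.0%, outside 45.7–59.9% ✗ — fails.
F3 (20 nt, A=2 T=9 G=5 C=4): longest run = 3 ✓; GC 9/20 = 45.0%, outside 45.7–59.9% ✗ — fails.
F4 (22 nt, A=3 T=6 G=8 C=5): longest run = 3 ✓; GC 13/22 = 59.1% ✓ — passes.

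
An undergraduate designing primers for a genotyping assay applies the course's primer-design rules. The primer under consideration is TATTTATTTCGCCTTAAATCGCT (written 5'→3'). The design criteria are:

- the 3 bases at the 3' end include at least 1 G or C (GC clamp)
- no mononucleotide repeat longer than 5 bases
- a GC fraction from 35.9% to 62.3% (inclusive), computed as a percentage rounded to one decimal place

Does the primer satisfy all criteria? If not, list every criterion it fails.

Base counts: A=5, T=11, G=2, C=5 (length 23).
GC clamp: 3' end GCT has 2 G/C ✓
homopolymer run: longest run = 3 ✓
GC content: GC 7/23 = 30.4%, outside 35.9–62.3% ✗

Fails: GC content.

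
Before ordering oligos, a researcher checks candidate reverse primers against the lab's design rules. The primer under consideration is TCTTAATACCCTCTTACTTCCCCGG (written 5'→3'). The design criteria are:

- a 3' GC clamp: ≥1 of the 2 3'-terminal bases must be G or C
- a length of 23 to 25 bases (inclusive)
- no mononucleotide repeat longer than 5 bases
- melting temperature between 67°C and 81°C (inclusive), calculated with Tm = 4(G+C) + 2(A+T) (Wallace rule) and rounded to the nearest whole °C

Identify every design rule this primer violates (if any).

Meets all criteria.

Base counts: A=4, T=9, G=2, C=10 (length 25).
GC clamp: 3' end GG has 2 G/C ✓
length: length 25 ✓
homopolymer run: longest run = 4 ✓
Tm: Tm = 2·13 + 4·12 = 74°C ✓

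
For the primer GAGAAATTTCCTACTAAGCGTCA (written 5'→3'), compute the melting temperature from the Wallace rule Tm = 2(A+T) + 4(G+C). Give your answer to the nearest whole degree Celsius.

64°C

Base counts: A=8, T=6, G=4, C=5 (length 23).
Tm = 2·(8+6) + 4·(4+5) = 2·14 + 4·9 = 28 + 36 = 64°C.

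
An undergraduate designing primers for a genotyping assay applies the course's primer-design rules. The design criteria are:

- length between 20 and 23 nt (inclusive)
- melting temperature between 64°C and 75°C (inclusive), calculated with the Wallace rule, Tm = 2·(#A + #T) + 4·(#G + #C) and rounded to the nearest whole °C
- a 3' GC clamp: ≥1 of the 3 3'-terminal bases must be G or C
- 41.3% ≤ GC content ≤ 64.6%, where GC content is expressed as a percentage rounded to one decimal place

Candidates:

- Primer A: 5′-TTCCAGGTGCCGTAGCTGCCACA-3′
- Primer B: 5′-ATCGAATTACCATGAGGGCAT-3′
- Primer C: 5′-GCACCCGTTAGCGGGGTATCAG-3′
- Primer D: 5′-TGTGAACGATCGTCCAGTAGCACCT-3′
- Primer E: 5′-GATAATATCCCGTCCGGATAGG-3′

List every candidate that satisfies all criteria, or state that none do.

Primer A (23 nt, A=4 T=5 G=6 C=8): length 23 ✓; Tm = 2·9 + 4·14 = 74°C ✓; 3' end ACA has 1 G/C ✓; GC 14/23 = 60.9% ✓ — passes.
Primer B (21 nt, A=7 T=5 G=5 C=4): length 21 ✓; Tm = 2·12 + 4·9 = 60°C, outside 64–75°C ✗; 3' end CAT has 1 G/C ✓; GC 9/21 = 42.9% ✓ — fails.
Primer C (22 nt, A=4 T=4 G=8 C=6): length 22 ✓; Tm = 2·8 + 4·14 = 72°C ✓; 3' end CAG has 2 G/C ✓; GC 14/22 = 63.6% ✓ — passes.
Primer D (25 nt, A=6 T=6 G=6 C=7): length 25, outside 20–23 ✗; Tm = 2·12 + 4·13 = 76°C, outside 64–75°C ✗; 3' end CCT has 2 G/C ✓; GC 13/25 = 52.0% ✓ — fails.
Primer E (22 nt, A=6 T=5 G=6 C=5): length 22 ✓; Tm = 2·11 + 4·11 = 66°C ✓; 3' end AGG has 2 G/C ✓; GC 11/22 = 50.0% ✓ — passes.

Primer A, Primer C and Primer E.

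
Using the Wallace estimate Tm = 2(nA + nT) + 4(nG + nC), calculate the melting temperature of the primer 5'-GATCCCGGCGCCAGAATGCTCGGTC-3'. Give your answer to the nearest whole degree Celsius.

84°C

Base counts: A=4, T=4, G=8, C=9 (length 25).
Tm = 2·(4+4) + 4·(8+9) = 2·8 + 4·17 = 16 + 68 = 84°C.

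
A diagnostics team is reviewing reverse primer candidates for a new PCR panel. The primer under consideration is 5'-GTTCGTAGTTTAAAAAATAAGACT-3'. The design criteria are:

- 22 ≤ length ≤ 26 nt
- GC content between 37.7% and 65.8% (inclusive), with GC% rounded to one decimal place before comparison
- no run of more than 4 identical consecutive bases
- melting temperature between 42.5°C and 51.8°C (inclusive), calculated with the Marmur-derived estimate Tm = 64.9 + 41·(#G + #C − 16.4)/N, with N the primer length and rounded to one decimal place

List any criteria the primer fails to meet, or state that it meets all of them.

Fails: GC content, homopolymer run.

Base counts: A=10, T=8, G=4, C=2 (length 24).
length: length 24 ✓
GC content: GC 6/24 = 25.0%, outside 37.7–65.8% ✗
homopolymer run: longest run = 6, exceeds 4 ✗
Tm: Tm = 64.9 + 41·(6 − 16.4)/24 = 47.1°C ✓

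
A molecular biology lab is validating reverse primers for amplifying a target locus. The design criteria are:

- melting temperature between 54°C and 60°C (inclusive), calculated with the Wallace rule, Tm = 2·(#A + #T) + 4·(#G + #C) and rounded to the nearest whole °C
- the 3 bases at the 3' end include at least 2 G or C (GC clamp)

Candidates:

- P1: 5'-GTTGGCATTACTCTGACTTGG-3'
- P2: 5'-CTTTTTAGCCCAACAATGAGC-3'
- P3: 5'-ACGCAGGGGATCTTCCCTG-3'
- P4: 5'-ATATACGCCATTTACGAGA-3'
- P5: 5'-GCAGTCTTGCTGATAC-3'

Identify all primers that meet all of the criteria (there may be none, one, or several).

P1 (21 nt, A=3 T=8 G=6 C=4): Tm = 2·11 + 4·10 = 62°C, outside 54–60°C ✗; 3' end TGG has 2 G/C ✓ — fails.
P2 (21 nt, A=6 T=6 G=3 C=6): Tm = 2·12 + 4·9 = 60°C ✓; 3' end AGC has 2 G/C ✓ — passes.
P3 (19 nt, A=3 T=4 G=6 C=6): Tm = 2·7 + 4·12 = 62°C, outside 54–60°C ✗; 3' end CTG has 2 G/C ✓ — fails.
P4 (19 nt, A=7 T=5 G=3 C=4): Tm = 2·12 + 4·7 = 52°C, outside 54–60°C ✗; 3' end AGA has 1 G/C, need ≥2 ✗ — fails.
P5 (16 nt, A=3 T=5 G=4 C=4): Tm = 2·8 + 4·8 = 48°C, outside 54–60°C ✗; 3' end TAC has 1 G/C, need ≥2 ✗ — fails.

P2 only.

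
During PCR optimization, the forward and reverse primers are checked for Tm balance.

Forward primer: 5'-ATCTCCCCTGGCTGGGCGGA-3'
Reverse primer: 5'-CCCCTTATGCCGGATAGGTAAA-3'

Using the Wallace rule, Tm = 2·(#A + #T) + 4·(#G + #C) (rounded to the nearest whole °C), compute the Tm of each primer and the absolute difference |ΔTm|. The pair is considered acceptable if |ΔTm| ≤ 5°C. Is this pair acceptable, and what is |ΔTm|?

|ΔTm| = 2°C; the pair is acceptable.

Forward: A=2 T=4 G=7 C=7 → Tm = 2·6 + 4·14 = 68°C.
Reverse: A=6 T=5 G=5 C=6 → Tm = 2·11 + 4·11 = 66°C.
|ΔTm| = |68 − 66| = 2°C, ≤ 5°C.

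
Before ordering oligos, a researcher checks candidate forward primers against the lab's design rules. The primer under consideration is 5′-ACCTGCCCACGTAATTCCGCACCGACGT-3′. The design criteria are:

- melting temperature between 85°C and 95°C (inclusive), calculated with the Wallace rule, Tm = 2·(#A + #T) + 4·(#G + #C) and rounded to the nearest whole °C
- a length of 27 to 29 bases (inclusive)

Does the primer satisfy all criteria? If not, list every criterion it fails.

Meets all criteria.

Base counts: A=6, T=5, G=5, C=12 (length 28).
Tm: Tm = 2·11 + 4·17 = 90°C ✓
length: length 28 ✓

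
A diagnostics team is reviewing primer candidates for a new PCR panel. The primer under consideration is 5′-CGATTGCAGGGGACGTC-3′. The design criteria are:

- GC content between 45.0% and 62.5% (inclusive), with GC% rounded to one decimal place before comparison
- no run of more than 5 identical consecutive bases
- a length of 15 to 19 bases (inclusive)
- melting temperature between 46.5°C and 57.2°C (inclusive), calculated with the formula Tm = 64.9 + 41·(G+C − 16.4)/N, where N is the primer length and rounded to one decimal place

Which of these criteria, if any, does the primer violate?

Fails: GC content.

Base counts: A=3, T=3, G=7, C=4 (length 17).
GC content: GC 11/17 = 64.7%, outside 45.0–62.5% ✗
homopolymer run: longest run = 4 ✓
length: length 17 ✓
Tm: Tm = 64.9 + 41·(11 − 16.4)/17 = 51.9°C ✓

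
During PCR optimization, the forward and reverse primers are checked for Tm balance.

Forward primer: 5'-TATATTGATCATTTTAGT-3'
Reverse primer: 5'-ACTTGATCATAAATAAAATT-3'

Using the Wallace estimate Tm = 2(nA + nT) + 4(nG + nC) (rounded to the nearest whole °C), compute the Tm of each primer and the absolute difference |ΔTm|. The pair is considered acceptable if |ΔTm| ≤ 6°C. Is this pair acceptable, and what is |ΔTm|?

|ΔTm| = 4°C; the pair is acceptable.

Forward: A=5 T=10 G=2 C=1 → Tm = 2·15 + 4·3 = 42°C.
Reverse: A=10 T=7 G=1 C=2 → Tm = 2·17 + 4·3 = 46°C.
|ΔTm| = |42 − 46| = 4°C, ≤ 6°C.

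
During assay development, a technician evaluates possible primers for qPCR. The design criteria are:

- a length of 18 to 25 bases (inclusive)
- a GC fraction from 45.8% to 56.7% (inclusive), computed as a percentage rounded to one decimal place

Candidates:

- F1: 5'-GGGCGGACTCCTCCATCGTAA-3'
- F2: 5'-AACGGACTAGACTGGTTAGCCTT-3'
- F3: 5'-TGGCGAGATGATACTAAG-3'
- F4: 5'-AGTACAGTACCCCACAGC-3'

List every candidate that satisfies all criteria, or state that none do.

F2 and F4.

F1 (21 nt, A=4 T=4 G=6 C=7): length 21 ✓; GC 13/21 = 61.9%, outside 45.8–56.7% ✗ — fails.
F2 (23 nt, A=6 T=6 G=6 C=5): length 23 ✓; GC 11/23 = 47.8% ✓ — passes.
F3 (18 nt, A=6 T=4 G=6 C=2): length 18 ✓; GC 8/18 = 44.4%, outside 45.8–56.7% ✗ — fails.
F4 (18 nt, A=6 T=2 G=3 C=7): length 18 ✓; GC 10/18 = 55.6% ✓ — passes.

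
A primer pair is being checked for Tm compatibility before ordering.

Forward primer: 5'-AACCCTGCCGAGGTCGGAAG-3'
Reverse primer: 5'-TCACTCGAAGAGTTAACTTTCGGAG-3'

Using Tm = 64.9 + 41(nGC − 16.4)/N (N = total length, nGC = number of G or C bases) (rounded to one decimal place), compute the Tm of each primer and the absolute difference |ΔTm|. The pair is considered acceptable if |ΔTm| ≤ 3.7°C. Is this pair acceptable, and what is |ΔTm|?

Forward: G+C = 13, N = 20 → Tm = 64.9 + 41·(13 − 16.4)/20 = 57.9°C.
Reverse: G+C = 11, N = 25 → Tm = 64.9 + 41·(11 − 16.4)/25 = 56.0°C.
|ΔTm| = |57.9 − 56.0| = 1.9°C, ≤ 3.7°C.

|ΔTm| = 1.9°C; the pair is acceptable.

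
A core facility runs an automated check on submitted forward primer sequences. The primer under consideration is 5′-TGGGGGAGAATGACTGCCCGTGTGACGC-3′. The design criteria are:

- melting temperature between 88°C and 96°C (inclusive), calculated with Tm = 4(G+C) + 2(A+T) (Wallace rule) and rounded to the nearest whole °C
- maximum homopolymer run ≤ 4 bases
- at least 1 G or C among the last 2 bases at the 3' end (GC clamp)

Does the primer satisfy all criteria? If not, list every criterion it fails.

Base counts: A=5, T=5, G=12, C=6 (length 28).
Tm: Tm = 2·10 + 4·18 = 92°C ✓
homopolymer run: longest run = 5, exceeds 4 ✗
GC clamp: 3' end GC has 2 G/C ✓

Fails: homopolymer run.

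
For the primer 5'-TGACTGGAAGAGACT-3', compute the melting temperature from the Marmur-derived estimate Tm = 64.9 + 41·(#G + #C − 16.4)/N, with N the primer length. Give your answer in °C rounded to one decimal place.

39.2°C

Base counts: A=5, T=3, G=5, C=2; G+C = 7, N = 15.
Tm = 64.9 + 41·(7 − 16.4)/15 = 64.9 + -385.40/15 = 39.2°C.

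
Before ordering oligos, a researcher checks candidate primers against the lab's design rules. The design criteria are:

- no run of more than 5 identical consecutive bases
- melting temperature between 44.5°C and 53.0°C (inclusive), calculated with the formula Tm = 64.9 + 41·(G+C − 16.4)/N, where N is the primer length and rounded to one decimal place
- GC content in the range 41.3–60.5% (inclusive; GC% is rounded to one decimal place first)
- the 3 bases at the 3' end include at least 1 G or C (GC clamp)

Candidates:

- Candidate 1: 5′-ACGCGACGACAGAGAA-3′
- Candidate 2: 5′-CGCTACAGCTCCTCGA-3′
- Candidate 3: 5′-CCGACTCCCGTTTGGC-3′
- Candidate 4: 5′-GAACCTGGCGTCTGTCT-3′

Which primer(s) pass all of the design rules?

Candidate 1 (16 nt, A=7 T=0 G=5 C=4): longest run = 2 ✓; Tm = 64.9 + 41·(9 − 16.4)/16 = 45.9°C ✓; GC 9/16 = 56.3% ✓; 3' end GAA has 1 G/C ✓ — passes.
Candidate 2 (16 nt, A=3 T=3 G=3 C=7): longest run = 2 ✓; Tm = 64.9 + 41·(10 − 16.4)/16 = 48.5°C ✓; GC 10/16 = 62.5%, outside 41.3–60.5% ✗; 3' end CGA has 2 G/C ✓ — fails.
Candidate 3 (16 nt, A=1 T=4 G=4 C=7): longest run = 3 ✓; Tm = 64.9 + 41·(11 − 16.4)/16 = 51.1°C ✓; GC 11/16 = 68.8%, outside 41.3–60.5% ✗; 3' end GGC has 3 G/C ✓ — fails.
Candidate 4 (17 nt, A=2 T=5 G=5 C=5): longest run = 2 ✓; Tm = 64.9 + 41·(10 − 16.4)/17 = 49.5°C ✓; GC 10/17 = 58.8% ✓; 3' end TCT has 1 G/C ✓ — passes.

Candidate 1 and Candidate 4.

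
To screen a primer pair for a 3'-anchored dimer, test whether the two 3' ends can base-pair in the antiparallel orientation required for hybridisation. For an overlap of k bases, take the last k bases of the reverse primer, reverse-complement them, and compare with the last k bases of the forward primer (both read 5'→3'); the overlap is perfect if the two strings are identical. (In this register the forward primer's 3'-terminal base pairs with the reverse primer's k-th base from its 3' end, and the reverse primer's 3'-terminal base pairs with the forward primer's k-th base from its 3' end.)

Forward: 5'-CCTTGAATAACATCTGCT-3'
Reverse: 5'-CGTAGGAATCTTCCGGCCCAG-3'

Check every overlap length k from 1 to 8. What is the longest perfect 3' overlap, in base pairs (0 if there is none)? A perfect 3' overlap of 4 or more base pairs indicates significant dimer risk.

Longest perfect overlap: 2 complementary base pairs; below the dimer-risk threshold (threshold 4).

Last 8 bases (5'→3') — forward …CATCTGCT, reverse …CGGCCCAG.
Reverse complement of the reverse primer's last 8 bases: CTGGGCCG; its first k bases are the reverse complement of the reverse primer's last k bases, so a perfect k-base overlap needs the forward primer's last k bases to equal them.
Comparing (forward last k vs required): k=1: T vs C ✗; k=2: CT vs CT ✓; k=3: GCT vs CTG ✗; k=4: TGCT vs CTGG ✗; k=5: CTGCT vs CTGGG ✗; k=6: TCTGCT vs CTGGGC ✗; k=7: ATCTGCT vs CTGGGCC ✗; k=8: CATCTGCT vs CTGGGCCG ✗.
Only k = 2 is perfect, so the longest perfect 3' overlap is 2.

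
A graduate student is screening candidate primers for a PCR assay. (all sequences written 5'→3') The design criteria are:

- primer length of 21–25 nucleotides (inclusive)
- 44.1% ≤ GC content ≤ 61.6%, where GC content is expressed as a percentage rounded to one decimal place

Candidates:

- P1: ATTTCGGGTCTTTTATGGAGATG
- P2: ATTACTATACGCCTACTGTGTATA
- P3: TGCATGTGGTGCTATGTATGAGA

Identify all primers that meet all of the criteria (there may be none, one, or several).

None of the candidates satisfy all criteria.

P1 (23 nt, A=4 T=10 G=7 C=2): length 23 ✓; GC 9/23 = 39.1%, outside 44.1–61.6% ✗ — fails.
P2 (24 nt, A=7 T=9 G=3 C=5): length 24 ✓; GC 8/24 = 33.3%, outside 44.1–61.6% ✗ — fails.
P3 (23 nt, A=5 T=8 G=8 C=2): length 23 ✓; GC 10/23 = 43.5%, outside 44.1–61.6% ✗ — fails.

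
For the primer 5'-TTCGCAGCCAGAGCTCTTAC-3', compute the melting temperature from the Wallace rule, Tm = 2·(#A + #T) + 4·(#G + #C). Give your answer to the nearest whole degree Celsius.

62°C

Base counts: A=4, T=5, G=4, C=7 (length 20).
Tm = 2·(4+5) + 4·(4+7) = 2·9 + 4·11 = 18 + 44 = 62°C.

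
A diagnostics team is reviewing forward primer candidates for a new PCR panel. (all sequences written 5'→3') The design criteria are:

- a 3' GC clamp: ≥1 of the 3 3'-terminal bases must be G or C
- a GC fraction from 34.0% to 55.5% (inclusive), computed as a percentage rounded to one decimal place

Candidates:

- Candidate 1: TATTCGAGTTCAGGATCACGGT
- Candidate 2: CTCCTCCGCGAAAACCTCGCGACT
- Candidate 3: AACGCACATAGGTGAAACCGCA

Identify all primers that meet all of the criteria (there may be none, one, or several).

Candidate 1 and Candidate 3.

Candidate 1 (22 nt, A=5 T=7 G=6 C=4): 3' end GGT has 2 G/C ✓; GC 10/22 = 45.5% ✓ — passes.
Candidate 2 (24 nt, A=5 T=4 G=4 C=11): 3' end ACT has 1 G/C ✓; GC 15/24 = 62.5%, outside 34.0–55.5% ✗ — fails.
Candidate 3 (22 nt, A=9 T=2 G=5 C=6): 3' end GCA has 2 G/C ✓; GC 11/22 = 50.0% ✓ — passes.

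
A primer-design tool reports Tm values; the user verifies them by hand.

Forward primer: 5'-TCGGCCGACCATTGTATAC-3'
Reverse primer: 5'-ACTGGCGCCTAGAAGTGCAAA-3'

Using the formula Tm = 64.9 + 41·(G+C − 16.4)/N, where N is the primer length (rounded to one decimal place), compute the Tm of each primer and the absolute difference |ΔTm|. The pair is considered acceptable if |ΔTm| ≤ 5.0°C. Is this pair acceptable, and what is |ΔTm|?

|ΔTm| = 3.3°C; the pair is acceptable.

Forward: G+C = 10, N = 19 → Tm = 64.9 + 41·(10 − 16.4)/19 = 51.1°C.
Reverse: G+C = 11, N = 21 → Tm = 64.9 + 41·(11 − 16.4)/21 = 54.4°C.
|ΔTm| = |51.1 − 54.4| = 3.3°C, ≤ 5.0°C.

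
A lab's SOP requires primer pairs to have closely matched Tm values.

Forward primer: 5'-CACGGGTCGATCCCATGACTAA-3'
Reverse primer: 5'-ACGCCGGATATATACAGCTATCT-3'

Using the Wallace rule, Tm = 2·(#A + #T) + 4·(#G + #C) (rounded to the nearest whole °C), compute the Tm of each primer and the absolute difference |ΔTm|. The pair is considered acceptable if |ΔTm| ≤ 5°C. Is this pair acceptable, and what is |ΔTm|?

|ΔTm| = 2°C; the pair is acceptable.

Forward: A=6 T=4 G=5 C=7 → Tm = 2·10 + 4·12 = 68°C.
Reverse: A=7 T=6 G=4 C=6 → Tm = 2·13 + 4·10 = 66°C.
|ΔTm| = |68 − 66| = 2°C, ≤ 5°C.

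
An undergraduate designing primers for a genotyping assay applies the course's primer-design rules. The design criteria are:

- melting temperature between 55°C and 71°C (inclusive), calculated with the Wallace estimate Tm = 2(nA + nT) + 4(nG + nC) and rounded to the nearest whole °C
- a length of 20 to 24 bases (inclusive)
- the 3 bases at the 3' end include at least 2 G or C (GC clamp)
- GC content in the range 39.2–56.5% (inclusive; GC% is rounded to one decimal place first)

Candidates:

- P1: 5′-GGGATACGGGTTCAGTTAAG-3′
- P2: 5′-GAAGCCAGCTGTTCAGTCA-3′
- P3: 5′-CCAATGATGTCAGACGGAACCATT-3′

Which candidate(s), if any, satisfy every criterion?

None of the candidates satisfy all criteria.

P1 (20 nt, A=5 T=5 G=8 C=2): Tm = 2·10 + 4·10 = 60°C ✓; length 20 ✓; 3' end AAG has 1 G/C, need ≥2 ✗; GC 10/20 = 50.0% ✓ — fails.
P2 (19 nt, A=5 T=4 G=5 C=5): Tm = 2·9 + 4·10 = 58°C ✓; length 19, outside 20–24 ✗; 3' end TCA has 1 G/C, need ≥2 ✗; GC 10/19 = 52.6% ✓ — fails.
P3 (24 nt, A=8 T=5 G=5 C=6): Tm = 2·13 + 4·11 = 70°C ✓; length 24 ✓; 3' end ATT has 0 G/C, need ≥2 ✗; GC 11/24 = 45.8% ✓ — fails.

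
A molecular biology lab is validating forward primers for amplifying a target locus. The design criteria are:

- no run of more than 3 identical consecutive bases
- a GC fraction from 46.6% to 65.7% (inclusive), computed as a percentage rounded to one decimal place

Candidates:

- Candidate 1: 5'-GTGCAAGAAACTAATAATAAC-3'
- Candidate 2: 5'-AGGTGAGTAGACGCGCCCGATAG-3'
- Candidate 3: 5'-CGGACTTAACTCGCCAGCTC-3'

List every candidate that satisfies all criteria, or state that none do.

Candidate 2 and Candidate 3.

Candidate 1 (21 nt, A=11 T=4 G=3 C=3): longest run = 3 ✓; GC 6/21 = 28.6%, outside 46.6–65.7% ✗ — fails.
Candidate 2 (23 nt, A=6 T=3 G=9 C=5): longest run = 3 ✓; GC 14/23 = 60.9% ✓ — passes.
Candidate 3 (20 nt, A=4 T=4 G=4 C=8): longest run = 2 ✓; GC 12/20 = 60.0% ✓ — passes.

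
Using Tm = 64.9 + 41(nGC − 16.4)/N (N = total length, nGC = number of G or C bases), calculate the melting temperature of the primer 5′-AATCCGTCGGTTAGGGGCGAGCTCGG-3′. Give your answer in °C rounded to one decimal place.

Base counts: A=4, T=5, G=11, C=6; G+C = 17, N = 26.
Tm = 64.9 + 41·(17 − 16.4)/26 = 64.9 + 24.60/26 = 65.8°C.

65.8°C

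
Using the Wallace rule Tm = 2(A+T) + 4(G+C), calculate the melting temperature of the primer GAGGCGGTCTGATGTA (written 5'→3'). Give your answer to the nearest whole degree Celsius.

Base counts: A=3, T=4, G=7, C=2 (length 16).
Tm = 2·(3+4) + 4·(7+2) = 2·7 + 4·9 = 14 + 36 = 50°C.

50°C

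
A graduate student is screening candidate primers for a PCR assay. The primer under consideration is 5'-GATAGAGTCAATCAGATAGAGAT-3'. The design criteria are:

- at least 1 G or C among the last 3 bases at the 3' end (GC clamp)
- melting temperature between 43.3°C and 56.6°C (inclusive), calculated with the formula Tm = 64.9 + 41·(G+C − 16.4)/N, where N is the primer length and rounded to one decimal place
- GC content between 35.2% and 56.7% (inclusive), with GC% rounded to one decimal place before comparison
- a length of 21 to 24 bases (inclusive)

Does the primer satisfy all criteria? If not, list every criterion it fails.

Base counts: A=10, T=5, G=6, C=2 (length 23).
GC clamp: 3' end GAT has 1 G/C ✓
Tm: Tm = 64.9 + 41·(8 − 16.4)/23 = 49.9°C ✓
GC content: GC 8/23 = 34.8%, outside 35.2–56.7% ✗
length: length 23 ✓

Fails: GC content.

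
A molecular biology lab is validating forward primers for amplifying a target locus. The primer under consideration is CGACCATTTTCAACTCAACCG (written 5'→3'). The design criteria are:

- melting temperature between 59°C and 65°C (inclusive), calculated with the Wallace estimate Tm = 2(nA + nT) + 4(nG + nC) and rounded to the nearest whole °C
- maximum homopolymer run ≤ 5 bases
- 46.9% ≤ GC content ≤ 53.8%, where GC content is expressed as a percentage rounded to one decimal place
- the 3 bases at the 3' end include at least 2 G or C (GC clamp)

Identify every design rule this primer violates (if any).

Base counts: A=6, T=5, G=2, C=8 (length 21).
Tm: Tm = 2·11 + 4·10 = 62°C ✓
homopolymer run: longest run = 4 ✓
GC content: GC 10/21 = 47.6% ✓
GC clamp: 3' end CCG has 3 G/C ✓

Meets all criteria.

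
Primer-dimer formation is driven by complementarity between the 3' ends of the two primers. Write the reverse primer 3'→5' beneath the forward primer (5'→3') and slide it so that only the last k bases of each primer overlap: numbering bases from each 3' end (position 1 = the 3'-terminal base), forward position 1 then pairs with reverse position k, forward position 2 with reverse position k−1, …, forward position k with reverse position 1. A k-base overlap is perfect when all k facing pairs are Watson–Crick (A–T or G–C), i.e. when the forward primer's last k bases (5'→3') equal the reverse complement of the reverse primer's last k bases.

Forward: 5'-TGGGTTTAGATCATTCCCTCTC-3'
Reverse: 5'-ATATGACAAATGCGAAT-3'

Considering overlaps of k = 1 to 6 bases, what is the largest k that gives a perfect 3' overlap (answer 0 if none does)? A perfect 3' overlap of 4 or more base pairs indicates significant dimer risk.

Last 6 bases (5'→3') — forward …CCTCTC, reverse …GCGAAT.
Reverse complement of the reverse primer's last 6 bases: ATTCGC; its first k bases are the reverse complement of the reverse primer's last k bases, so a perfect k-base overlap needs the forward primer's last k bases to equal them.
Comparing (forward last k vs required): k=1: C vs A ✗; k=2: TC vs AT ✗; k=3: CTC vs ATT ✗; k=4: TCTC vs ATTC ✗; k=5: CTCTC vs ATTCG ✗; k=6: CCTCTC vs ATTCGC ✗.
No overlap length from 1 to 6 is perfect, so the longest perfect 3' overlap is 0.

Longest perfect overlap: 0 complementary base pairs; below the dimer-risk threshold (threshold 4).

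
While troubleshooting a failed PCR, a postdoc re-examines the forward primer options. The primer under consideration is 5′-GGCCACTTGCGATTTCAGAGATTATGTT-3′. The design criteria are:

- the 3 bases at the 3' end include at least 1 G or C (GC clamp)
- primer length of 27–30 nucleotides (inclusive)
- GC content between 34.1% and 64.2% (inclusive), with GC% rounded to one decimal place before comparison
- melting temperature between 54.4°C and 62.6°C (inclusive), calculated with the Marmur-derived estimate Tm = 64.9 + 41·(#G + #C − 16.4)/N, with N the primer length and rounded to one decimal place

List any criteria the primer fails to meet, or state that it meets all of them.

Meets all criteria.

Base counts: A=6, T=10, G=7, C=5 (length 28).
GC clamp: 3' end GTT has 1 G/C ✓
length: length 28 ✓
GC content: GC 12/28 = 42.9% ✓
Tm: Tm = 64.9 + 41·(12 − 16.4)/28 = 58.5°C ✓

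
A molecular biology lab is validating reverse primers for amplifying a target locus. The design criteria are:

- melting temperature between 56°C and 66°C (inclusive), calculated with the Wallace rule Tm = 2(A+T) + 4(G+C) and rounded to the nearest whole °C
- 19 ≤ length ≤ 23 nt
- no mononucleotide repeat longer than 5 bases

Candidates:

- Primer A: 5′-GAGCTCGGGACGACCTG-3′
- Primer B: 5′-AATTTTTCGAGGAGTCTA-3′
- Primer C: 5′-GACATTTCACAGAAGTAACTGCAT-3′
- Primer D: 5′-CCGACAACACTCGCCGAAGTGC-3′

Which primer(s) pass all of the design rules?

Primer A (17 nt, A=3 T=2 G=7 C=5): Tm = 2·5 + 4·12 = 58°C ✓; length 17, outside 19–23 ✗; longest run = 3 ✓ — fails.
Primer B (18 nt, A=5 T=7 G=4 C=2): Tm = 2·12 + 4·6 = 48°C, outside 56–66°C ✗; length 18, outside 19–23 ✗; longest run = 5 ✓ — fails.
Primer C (24 nt, A=9 T=6 G=4 C=5): Tm = 2·15 + 4·9 = 66°C ✓; length 24, outside 19–23 ✗; longest run = 3 ✓ — fails.
Primer D (22 nt, A=6 T=2 G=5 C=9): Tm = 2·8 + 4·14 = 72°C, outside 56–66°C ✗; length 22 ✓; longest run = 2 ✓ — fails.

None of the candidates satisfy all criteria.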